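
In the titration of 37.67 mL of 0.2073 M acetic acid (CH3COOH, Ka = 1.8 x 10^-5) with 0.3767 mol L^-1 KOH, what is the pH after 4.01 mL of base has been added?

4.12

Initial n(CH3COOH) = 0.2073 x 0.03767 = 0.007809 mol.
n(KOH) added = 0.3767 x 0.004010 = 0.001511 mol, converting that many moles of CH3COOH to CH3COO-.
Remaining n(CH3COOH) = 0.006298 mol; n(CH3COO-) = 0.001511 mol.
By Henderson-Hasselbalch, pH = pKa + log([A^-]/[HA]) = 4.74 + log(0.001511/0.006298) = 4.74 + (-0.62) = 4.12.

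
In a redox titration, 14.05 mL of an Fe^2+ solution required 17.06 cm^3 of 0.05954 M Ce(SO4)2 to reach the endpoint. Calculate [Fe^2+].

0.0723 M

n(Ce(SO4)2) = 0.05954 x 0.01706 = 0.001016 mol.
From the balanced equation, 1 mol Ce(SO4)2 reacts with 1 mol Fe^2+, so n(Fe^2+) = 0.001016 x 1/1 = 0.001016 mol.
[Fe^2+] = 0.001016 / 0.01405 L = 0.0723 M.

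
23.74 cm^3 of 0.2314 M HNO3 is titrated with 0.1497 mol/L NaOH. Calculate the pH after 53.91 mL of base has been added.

n(acid) = 0.2314 x 0.02374 = 0.005493 mol; n(NaOH) added = 0.1497 x 0.05391 = 0.008070 mol.
Base is in excess by 0.008070 - 0.005493 = 0.002577 mol in a total volume of 0.07765 L.
[OH^-] = 0.002577/0.07765 = 0.03319 M, so pOH = 1.48 and pH = 14.00 - 1.48 = 12.52.

12.52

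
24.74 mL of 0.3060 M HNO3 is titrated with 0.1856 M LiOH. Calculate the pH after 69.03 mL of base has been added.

n(acid) = 0.3060 x 0.02474 = 0.007570 mol; n(LiOH) added = 0.1856 x 0.06903 = 0.01281 mol.
Base is in excess by 0.01281 - 0.007570 = 0.005242 mol in a total volume of 0.09377 L.
[OH^-] = 0.005242/0.09377 = 0.05590 M, so pOH = 1.25 and pH = 14.00 - 1.25 = 12.75.

12.75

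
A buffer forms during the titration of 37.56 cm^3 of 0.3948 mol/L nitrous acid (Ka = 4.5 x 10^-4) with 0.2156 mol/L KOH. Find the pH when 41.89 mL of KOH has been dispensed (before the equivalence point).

Initial n(HNO2) = 0.3948 x 0.03756 = 0.01483 mol.
n(KOH) added = 0.2156 x 0.04189 = 0.009031 mol, converting that many moles of HNO2 to NO2-.
Remaining n(HNO2) = 0.005797 mol; n(NO2-) = 0.009031 mol.
By Henderson-Hasselbalch, pH = pKa + log([A^-]/[HA]) = 3.35 + log(0.009031/0.005797) = 3.35 + (+0.19) = 3.54.

3.54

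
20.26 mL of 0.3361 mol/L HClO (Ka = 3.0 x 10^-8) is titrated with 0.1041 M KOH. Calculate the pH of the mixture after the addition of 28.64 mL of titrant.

Initial n(HClO) = 0.3361 x 0.02026 = 0.006809 mol.
n(KOH) added = 0.1041 x 0.02864 = 0.002981 mol, converting that many moles of HClO to ClO-.
Remaining n(HClO) = 0.003828 mol; n(ClO-) = 0.002981 mol.
By Henderson-Hasselbalch, pH = pKa + log([A^-]/[HA]) = 7.52 + log(0.002981/0.003828) = 7.52 + (-0.11) = 7.41.

7.41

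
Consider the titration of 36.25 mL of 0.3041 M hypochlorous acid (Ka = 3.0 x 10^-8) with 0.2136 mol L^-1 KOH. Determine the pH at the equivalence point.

10.31

n(HClO) = 0.3041 x 0.03625 = 0.01102 mol; V(KOH) at equivalence = 0.01102/0.2136 = 0.05161 L.
At equivalence all the acid is converted to ClO-; total volume = 0.03625 + 0.05161 = 0.08786 L, so [ClO-] = 0.01102/0.08786 = 0.1255 M.
Kb = Kw/Ka = 1.0e-14 / 3.0 x 10^-8 = 3.33e-7.
[OH^-] = sqrt(Kb x [ClO-]) = sqrt(3.33e-7 x 0.1255) = 0.000205 M.
pOH = 3.69, so pH = 14.00 - 3.69 = 10.31.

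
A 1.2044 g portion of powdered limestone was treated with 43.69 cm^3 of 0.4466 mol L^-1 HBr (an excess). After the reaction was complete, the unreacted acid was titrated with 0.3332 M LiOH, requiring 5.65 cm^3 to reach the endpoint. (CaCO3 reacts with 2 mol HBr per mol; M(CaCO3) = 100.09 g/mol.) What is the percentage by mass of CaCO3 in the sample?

Total n(HBr) added = 0.4466 x 0.04369 = 0.01951 mol.
n(LiOH) used = 0.3332 x 0.005650 = 0.001883 mol, which equals the excess n(HBr).
So n(HBr) consumed by the sample = 0.01951 - 0.001883 = 0.01763 mol.
n(CaCO3) = 0.01763 / 2 = 0.008815 mol.
mass CaCO3 = 0.008815 x 100.09 = 0.8823 g, so %CaCO3 = 0.8823/1.2044 x 100 = 73.3%.

73.3%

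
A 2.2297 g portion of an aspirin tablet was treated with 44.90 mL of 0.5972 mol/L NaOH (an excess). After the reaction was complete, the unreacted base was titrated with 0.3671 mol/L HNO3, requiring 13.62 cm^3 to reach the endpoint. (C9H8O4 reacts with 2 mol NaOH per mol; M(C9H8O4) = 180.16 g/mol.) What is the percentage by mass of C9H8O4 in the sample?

Total n(NaOH) added = 0.5972 x 0.04490 = 0.02681 mol.
n(HNO3) used = 0.3671 x 0.01362 = 0.005000 mol, which equals the excess n(NaOH).
So n(NaOH) consumed by the sample = 0.02681 - 0.005000 = 0.02181 mol.
n(C9H8O4) = 0.02181 / 2 = 0.01091 mol.
mass C9H8O4 = 0.01091 x 180.16 = 1.965 g, so %C9H8O4 = 1.965/2.2297 x 100 = 88.1%.

88.1%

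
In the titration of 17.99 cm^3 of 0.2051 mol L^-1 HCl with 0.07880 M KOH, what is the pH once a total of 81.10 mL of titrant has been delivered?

12.44

n(acid) = 0.2051 x 0.01799 = 0.003690 mol; n(KOH) added = 0.07880 x 0.08110 = 0.006391 mol.
Base is in excess by 0.006391 - 0.003690 = 0.002701 mol in a total volume of 0.09909 L.
[OH^-] = 0.002701/0.09909 = 0.02726 M, so pOH = 1.56 and pH = 14.00 - 1.56 = 12.44.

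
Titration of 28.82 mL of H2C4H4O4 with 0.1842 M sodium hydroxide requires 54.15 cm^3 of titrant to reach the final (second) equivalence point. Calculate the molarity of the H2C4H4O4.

n(NaOH) = 0.1842 x 0.05415 = 0.009974 mol.
At the final (second) equivalence point, 2 mol OH^- react per mol H2C4H4O4, so n(H2C4H4O4) = 0.009974 / 2 = 0.004987 mol.
[H2C4H4O4] = 0.004987 / 0.02882 L = 0.173 M.

0.173 M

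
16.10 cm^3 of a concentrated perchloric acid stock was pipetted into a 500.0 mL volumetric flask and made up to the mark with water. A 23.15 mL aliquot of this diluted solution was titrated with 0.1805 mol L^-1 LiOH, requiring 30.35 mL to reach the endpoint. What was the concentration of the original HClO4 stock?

7.35 M

n(LiOH) = 0.1805 x 0.03035 = 0.005478 mol.
n(HClO4) in the aliquot = 0.005478 mol.
[diluted HClO4] = 0.005478 / 0.02315 = 0.2366 M.
Dilution factor = 500.0/16.10 = 31.06, so [stock] = 0.2366 x 31.06 = 7.35 M.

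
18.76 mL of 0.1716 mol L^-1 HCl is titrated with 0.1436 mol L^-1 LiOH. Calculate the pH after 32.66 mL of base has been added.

n(acid) = 0.1716 x 0.01876 = 0.003219 mol; n(LiOH) added = 0.1436 x 0.03266 = 0.004690 mol.
Base is in excess by 0.004690 - 0.003219 = 0.001471 mol in a total volume of 0.05142 L.
[OH^-] = 0.001471/0.05142 = 0.02860 M, so pOH = 1.54 and pH = 14.00 - 1.54 = 12.46.

12.46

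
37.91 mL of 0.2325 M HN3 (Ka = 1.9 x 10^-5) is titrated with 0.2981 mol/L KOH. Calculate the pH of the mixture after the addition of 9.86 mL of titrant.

Initial n(HN3) = 0.2325 x 0.03791 = 0.008814 mol.
n(KOH) added = 0.2981 x 0.009860 = 0.002939 mol, converting that many moles of HN3 to N3-.
Remaining n(HN3) = 0.005875 mol; n(N3-) = 0.002939 mol.
By Henderson-Hasselbalch, pH = pKa + log([A^-]/[HA]) = 4.72 + log(0.002939/0.005875) = 4.72 + (-0.30) = 4.42.

4.42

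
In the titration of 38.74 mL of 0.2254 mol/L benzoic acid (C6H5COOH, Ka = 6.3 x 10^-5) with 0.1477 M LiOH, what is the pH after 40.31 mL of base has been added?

Initial n(C6H5COOH) = 0.2254 x 0.03874 = 0.008732 mol.
n(LiOH) added = 0.1477 x 0.04031 = 0.005954 mol, converting that many moles of C6H5COOH to C6H5COO-.
Remaining n(C6H5COOH) = 0.002778 mol; n(C6H5COO-) = 0.005954 mol.
By Henderson-Hasselbalch, pH = pKa + log([A^-]/[HA]) = 4.20 + log(0.005954/0.002778) = 4.20 + (+0.33) = 4.53.

4.53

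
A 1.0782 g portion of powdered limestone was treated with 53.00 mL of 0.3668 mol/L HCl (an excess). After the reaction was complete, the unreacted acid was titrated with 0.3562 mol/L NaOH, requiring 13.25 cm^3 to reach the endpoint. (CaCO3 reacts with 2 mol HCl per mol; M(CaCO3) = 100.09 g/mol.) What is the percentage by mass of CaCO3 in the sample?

68.3%

Total n(HCl) added = 0.3668 x 0.05300 = 0.01944 mol.
n(NaOH) used = 0.3562 x 0.01325 = 0.004720 mol, which equals the excess n(HCl).
So n(HCl) consumed by the sample = 0.01944 - 0.004720 = 0.01472 mol.
n(CaCO3) = 0.01472 / 2 = 0.007360 mol.
mass CaCO3 = 0.007360 x 100.09 = 0.7367 g, so %CaCO3 = 0.7367/1.0782 x 100 = 68.3%.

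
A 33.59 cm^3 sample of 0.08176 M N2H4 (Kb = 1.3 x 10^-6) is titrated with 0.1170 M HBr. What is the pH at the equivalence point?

4.72

n(N2H4) = 0.08176 x 0.03359 = 0.002746 mol; V(HBr) at equivalence = 0.002746/0.1170 = 0.02347 L.
At equivalence the base is fully converted to N2H5+; total volume = 0.05706 L, so [N2H5+] = 0.002746/0.05706 = 0.04813 M.
Ka(N2H5+) = Kw/Kb = 1.0e-14 / 1.3 x 10^-6 = 7.69e-9.
[H^+] = sqrt(Ka x [N2H5+]) = sqrt(7.69e-9 x 0.04813) = 1.92e-5 M.
pH = -log(1.92e-5) = 4.72.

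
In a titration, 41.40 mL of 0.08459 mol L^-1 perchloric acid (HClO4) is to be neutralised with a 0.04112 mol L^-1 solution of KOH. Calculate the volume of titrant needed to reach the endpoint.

n(HClO4) = 0.08459 mol/L x 0.04140 L = 0.003502 mol.
At equivalence n(KOH) = n(HClO4) = 0.003502 mol.
V(KOH) = 0.003502 / 0.04112 = 0.08517 L = 85.2 mL.

85.2 mL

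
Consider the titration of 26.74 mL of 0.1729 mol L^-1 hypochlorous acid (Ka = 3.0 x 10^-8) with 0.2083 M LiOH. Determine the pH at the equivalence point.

10.25

n(HClO) = 0.1729 x 0.02674 = 0.004623 mol; V(LiOH) at equivalence = 0.004623/0.2083 = 0.02220 L.
At equivalence all the acid is converted to ClO-; total volume = 0.02674 + 0.02220 = 0.04894 L, so [ClO-] = 0.004623/0.04894 = 0.09448 M.
Kb = Kw/Ka = 1.0e-14 / 3.0 x 10^-8 = 3.33e-7.
[OH^-] = sqrt(Kb x [ClO-]) = sqrt(3.33e-7 x 0.09448) = 0.000177 M.
pOH = 3.75, so pH = 14.00 - 3.75 = 10.25.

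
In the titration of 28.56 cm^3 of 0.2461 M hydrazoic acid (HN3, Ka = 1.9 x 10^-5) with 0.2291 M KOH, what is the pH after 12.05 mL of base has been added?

Initial n(HN3) = 0.2461 x 0.02856 = 0.007029 mol.
n(KOH) added = 0.2291 x 0.01205 = 0.002761 mol, converting that many moles of HN3 to N3-.
Remaining n(HN3) = 0.004268 mol; n(N3-) = 0.002761 mol.
By Henderson-Hasselbalch, pH = pKa + log([A^-]/[HA]) = 4.72 + log(0.002761/0.004268) = 4.72 + (-0.19) = 4.53.

4.53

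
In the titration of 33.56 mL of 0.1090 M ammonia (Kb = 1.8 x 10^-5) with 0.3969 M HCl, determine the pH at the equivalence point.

n(NH3) = 0.1090 x 0.03356 = 0.003658 mol; V(HCl) at equivalence = 0.003658/0.3969 = 0.009217 L.
At equivalence the base is fully converted to NH4+; total volume = 0.04278 L, so [NH4+] = 0.003658/0.04278 = 0.08552 M.
Ka(NH4+) = Kw/Kb = 1.0e-14 / 1.8 x 10^-5 = 5.56e-10.
[H^+] = sqrt(Ka x [NH4+]) = sqrt(5.56e-10 x 0.08552) = 6.89e-6 M.
pH = -log(6.89e-6) = 5.16.

5.16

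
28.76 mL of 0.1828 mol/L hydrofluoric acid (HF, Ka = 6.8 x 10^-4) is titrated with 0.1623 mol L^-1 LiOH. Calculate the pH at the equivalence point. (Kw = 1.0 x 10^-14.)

n(HF) = 0.1828 x 0.02876 = 0.005257 mol; V(LiOH) at equivalence = 0.005257/0.1623 = 0.03239 L.
At equivalence all the acid is converted to F-; total volume = 0.02876 + 0.03239 = 0.06115 L, so [F-] = 0.005257/0.06115 = 0.08597 M.
Kb = Kw/Ka = 1.0e-14 / 6.8 x 10^-4 = 1.47e-11.
[OH^-] = sqrt(Kb x [F-]) = sqrt(1.47e-11 x 0.08597) = 1.12e-6 M.
pOH = 5.95, so pH = 14.00 - 5.95 = 8.05.

8.05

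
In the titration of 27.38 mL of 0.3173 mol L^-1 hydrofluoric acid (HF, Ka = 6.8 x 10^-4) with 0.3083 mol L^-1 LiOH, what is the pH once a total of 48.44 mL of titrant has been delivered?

12.92

n(acid) = 0.3173 x 0.02738 = 0.008688 mol; n(LiOH) added = 0.3083 x 0.04844 = 0.01493 mol.
Base is in excess by 0.01493 - 0.008688 = 0.006246 mol in a total volume of 0.07582 L.
[OH^-] = 0.006246/0.07582 = 0.08238 M, so pOH = 1.08 and pH = 14.00 - 1.08 = 12.92.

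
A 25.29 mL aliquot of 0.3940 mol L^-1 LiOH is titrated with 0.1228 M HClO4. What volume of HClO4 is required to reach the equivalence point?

81.1 mL

n(LiOH) = 0.3940 mol/L x 0.02529 L = 0.009964 mol.
At equivalence n(HClO4) = n(LiOH) = 0.009964 mol.
V(HClO4) = 0.009964 / 0.1228 = 0.08114 L = 81.1 mL.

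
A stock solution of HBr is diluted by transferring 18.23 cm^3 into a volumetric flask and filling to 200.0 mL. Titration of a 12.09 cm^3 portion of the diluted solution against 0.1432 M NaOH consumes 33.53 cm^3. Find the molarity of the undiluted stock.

4.36 M

n(NaOH) = 0.1432 x 0.03353 = 0.004801 mol.
n(HBr) in the aliquot = 0.004801 mol.
[diluted HBr] = 0.004801 / 0.01209 = 0.3971 M.
Dilution factor = 200.0/18.23 = 10.97, so [stock] = 0.3971 x 10.97 = 4.36 M.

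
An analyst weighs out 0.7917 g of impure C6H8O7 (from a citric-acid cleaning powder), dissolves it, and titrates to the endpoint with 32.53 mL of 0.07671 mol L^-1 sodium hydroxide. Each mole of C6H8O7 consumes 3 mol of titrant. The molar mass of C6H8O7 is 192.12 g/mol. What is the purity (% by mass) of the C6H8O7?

n(NaOH) = 0.07671 x 0.03253 = 0.002495 mol.
n(C6H8O7) = 0.002495 / 3 = 0.0008318 mol.
mass of C6H8O7 = 0.0008318 x 192.12 = 0.1598 g.
% purity = 0.1598 / 0.7917 x 100 = 20.2%.

20.2%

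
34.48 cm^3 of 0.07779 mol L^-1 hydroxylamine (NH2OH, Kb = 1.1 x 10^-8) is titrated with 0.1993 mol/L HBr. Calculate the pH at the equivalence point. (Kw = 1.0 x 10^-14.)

n(NH2OH) = 0.07779 x 0.03448 = 0.002682 mol; V(HBr) at equivalence = 0.002682/0.1993 = 0.01346 L.
At equivalence the base is fully converted to NH3OH+; total volume = 0.04794 L, so [NH3OH+] = 0.002682/0.04794 = 0.05595 M.
Ka(NH3OH+) = Kw/Kb = 1.0e-14 / 1.1 x 10^-8 = 9.09e-7.
[H^+] = sqrt(Ka x [NH3OH+]) = sqrt(9.09e-7 x 0.05595) = 0.000226 M.
pH = -log(0.000226) = 3.65.

3.65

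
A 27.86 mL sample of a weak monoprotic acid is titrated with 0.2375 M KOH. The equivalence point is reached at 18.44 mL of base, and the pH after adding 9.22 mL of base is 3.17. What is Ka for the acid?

6.8 x 10^-4

9.22 mL is half of the equivalence volume, so this is the half-equivalence point where [HA] = [A^-].
At half-equivalence pH = pKa, so pKa = 3.17.
Ka = 10^(-3.17) = 6.8 x 10^-4.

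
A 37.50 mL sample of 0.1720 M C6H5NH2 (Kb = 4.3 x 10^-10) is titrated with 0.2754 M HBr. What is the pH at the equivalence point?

n(C6H5NH2) = 0.1720 x 0.03750 = 0.006450 mol; V(HBr) at equivalence = 0.006450/0.2754 = 0.02342 L.
At equivalence the base is fully converted to C6H5NH3+; total volume = 0.06092 L, so [C6H5NH3+] = 0.006450/0.06092 = 0.1059 M.
Ka(C6H5NH3+) = Kw/Kb = 1.0e-14 / 4.3 x 10^-10 = 2.33e-5.
[H^+] = sqrt(Ka x [C6H5NH3+]) = sqrt(2.33e-5 x 0.1059) = 0.00157 M.
pH = -log(0.00157) = 2.80.

2.80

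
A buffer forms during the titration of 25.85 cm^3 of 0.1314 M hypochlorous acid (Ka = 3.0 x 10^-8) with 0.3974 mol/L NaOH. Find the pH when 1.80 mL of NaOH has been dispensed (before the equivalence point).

6.95

Initial n(HClO) = 0.1314 x 0.02585 = 0.003397 mol.
n(NaOH) added = 0.3974 x 0.001800 = 0.0007153 mol, converting that many moles of HClO to ClO-.
Remaining n(HClO) = 0.002681 mol; n(ClO-) = 0.0007153 mol.
By Henderson-Hasselbalch, pH = pKa + log([A^-]/[HA]) = 7.52 + log(0.0007153/0.002681) = 7.52 + (-0.57) = 6.95.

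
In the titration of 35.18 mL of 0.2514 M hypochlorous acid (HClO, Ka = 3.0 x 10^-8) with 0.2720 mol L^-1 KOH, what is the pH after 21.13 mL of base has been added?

7.79

Initial n(HClO) = 0.2514 x 0.03518 = 0.008844 mol.
n(KOH) added = 0.2720 x 0.02113 = 0.005747 mol, converting that many moles of HClO to ClO-.
Remaining n(HClO) = 0.003097 mol; n(ClO-) = 0.005747 mol.
By Henderson-Hasselbalch, pH = pKa + log([A^-]/[HA]) = 7.52 + log(0.005747/0.003097) = 7.52 + (+0.27) = 7.79.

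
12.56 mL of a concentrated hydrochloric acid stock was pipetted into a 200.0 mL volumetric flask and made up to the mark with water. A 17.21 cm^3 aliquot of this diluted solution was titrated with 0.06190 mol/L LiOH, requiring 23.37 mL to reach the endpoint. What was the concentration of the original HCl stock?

n(LiOH) = 0.06190 x 0.02337 = 0.001447 mol.
n(HCl) in the aliquot = 0.001447 mol.
[diluted HCl] = 0.001447 / 0.01721 = 0.08406 M.
Dilution factor = 200.0/12.56 = 15.92, so [stock] = 0.08406 x 15.92 = 1.34 M.

1.34 M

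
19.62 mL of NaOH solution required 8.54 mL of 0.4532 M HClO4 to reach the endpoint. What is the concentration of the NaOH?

0.197 M

n(HClO4) delivered = 0.4532 x 0.008540 = 0.003870 mol.
For a 1:1 reaction, n(NaOH) = 0.003870 mol.
[NaOH] = 0.003870 mol / 0.01962 L = 0.197 M.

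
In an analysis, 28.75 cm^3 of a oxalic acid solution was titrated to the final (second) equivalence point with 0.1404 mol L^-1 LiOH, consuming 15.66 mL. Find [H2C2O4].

0.0382 M

n(LiOH) = 0.1404 x 0.01566 = 0.002199 mol.
At the final (second) equivalence point, 2 mol OH^- react per mol H2C2O4, so n(H2C2O4) = 0.002199 / 2 = 0.001099 mol.
[H2C2O4] = 0.001099 / 0.02875 L = 0.0382 M.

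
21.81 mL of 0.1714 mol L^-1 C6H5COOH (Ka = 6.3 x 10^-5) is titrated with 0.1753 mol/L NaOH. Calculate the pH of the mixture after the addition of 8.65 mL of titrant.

4.03

Initial n(C6H5COOH) = 0.1714 x 0.02181 = 0.003738 mol.
n(NaOH) added = 0.1753 x 0.008650 = 0.001516 mol, converting that many moles of C6H5COOH to C6H5COO-.
Remaining n(C6H5COOH) = 0.002222 mol; n(C6H5COO-) = 0.001516 mol.
By Henderson-Hasselbalch, pH = pKa + log([A^-]/[HA]) = 4.20 + log(0.001516/0.002222) = 4.20 + (-0.17) = 4.03.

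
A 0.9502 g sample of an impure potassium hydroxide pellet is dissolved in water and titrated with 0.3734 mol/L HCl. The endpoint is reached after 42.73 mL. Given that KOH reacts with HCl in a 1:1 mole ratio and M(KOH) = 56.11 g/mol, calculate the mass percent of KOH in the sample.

94.2%

n(HCl) = 0.3734 x 0.04273 = 0.01596 mol.
n(KOH) = 0.01596 / 1 = 0.01596 mol.
mass of KOH = 0.01596 x 56.11 = 0.8953 g.
% purity = 0.8953 / 0.9502 x 100 = 94.2%.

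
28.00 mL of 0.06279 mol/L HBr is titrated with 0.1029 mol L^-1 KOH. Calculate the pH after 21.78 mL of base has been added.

n(acid) = 0.06279 x 0.02800 = 0.001758 mol; n(KOH) added = 0.1029 x 0.02178 = 0.002241 mol.
Base is in excess by 0.002241 - 0.001758 = 0.0004830 mol in a total volume of 0.04978 L.
[OH^-] = 0.0004830/0.04978 = 0.009704 M, so pOH = 2.01 and pH = 14.00 - 2.01 = 11.99.

11.99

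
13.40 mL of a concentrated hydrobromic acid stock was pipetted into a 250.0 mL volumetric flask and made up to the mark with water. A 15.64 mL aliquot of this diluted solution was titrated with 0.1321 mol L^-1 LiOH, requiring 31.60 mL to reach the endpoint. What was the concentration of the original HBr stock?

n(LiOH) = 0.1321 x 0.03160 = 0.004174 mol.
n(HBr) in the aliquot = 0.004174 mol.
[diluted HBr] = 0.004174 / 0.01564 = 0.2669 M.
Dilution factor = 250.0/13.40 = 18.66, so [stock] = 0.2669 x 18.66 = 4.98 M.

4.98 M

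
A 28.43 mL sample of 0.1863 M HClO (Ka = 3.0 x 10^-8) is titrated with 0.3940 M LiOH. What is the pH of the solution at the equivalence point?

10.31

n(HClO) = 0.1863 x 0.02843 = 0.005297 mol; V(LiOH) at equivalence = 0.005297/0.3940 = 0.01344 L.
At equivalence all the acid is converted to ClO-; total volume = 0.02843 + 0.01344 = 0.04187 L, so [ClO-] = 0.005297/0.04187 = 0.1265 M.
Kb = Kw/Ka = 1.0e-14 / 3.0 x 10^-8 = 3.33e-7.
[OH^-] = sqrt(Kb x [ClO-]) = sqrt(3.33e-7 x 0.1265) = 0.000205 M.
pOH = 3.69, so pH = 14.00 - 3.69 = 10.31.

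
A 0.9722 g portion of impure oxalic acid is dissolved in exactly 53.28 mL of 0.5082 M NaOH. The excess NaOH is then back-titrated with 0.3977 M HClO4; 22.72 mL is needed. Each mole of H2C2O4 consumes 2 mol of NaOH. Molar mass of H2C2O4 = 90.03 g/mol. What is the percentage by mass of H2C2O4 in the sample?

Total n(NaOH) added = 0.5082 x 0.05328 = 0.02708 mol.
n(HClO4) used = 0.3977 x 0.02272 = 0.009036 mol, which equals the excess n(NaOH).
So n(NaOH) consumed by the sample = 0.02708 - 0.009036 = 0.01804 mol.
n(H2C2O4) = 0.01804 / 2 = 0.009021 mol.
mass H2C2O4 = 0.009021 x 90.03 = 0.8121 g, so %H2C2O4 = 0.8121/0.9722 x 100 = 83.5%.

83.5%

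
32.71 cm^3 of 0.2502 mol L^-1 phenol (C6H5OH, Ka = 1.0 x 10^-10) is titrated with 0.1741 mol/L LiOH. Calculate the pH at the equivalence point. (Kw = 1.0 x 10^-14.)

11.51

n(C6H5OH) = 0.2502 x 0.03271 = 0.008184 mol; V(LiOH) at equivalence = 0.008184/0.1741 = 0.04701 L.
At equivalence all the acid is converted to C6H5O-; total volume = 0.03271 + 0.04701 = 0.07972 L, so [C6H5O-] = 0.008184/0.07972 = 0.1027 M.
Kb = Kw/Ka = 1.0e-14 / 1.0 x 10^-10 = 0.000100.
[OH^-] = sqrt(Kb x [C6H5O-]) = sqrt(0.000100 x 0.1027) = 0.00320 M.
pOH = 2.49, so pH = 14.00 - 2.49 = 11.51.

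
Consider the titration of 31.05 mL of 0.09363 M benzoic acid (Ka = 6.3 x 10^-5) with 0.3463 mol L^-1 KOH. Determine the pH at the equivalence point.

n(C6H5COOH) = 0.09363 x 0.03105 = 0.002907 mol; V(KOH) at equivalence = 0.002907/0.3463 = 0.008395 L.
At equivalence all the acid is converted to C6H5COO-; total volume = 0.03105 + 0.008395 = 0.03945 L, so [C6H5COO-] = 0.002907/0.03945 = 0.07370 M.
Kb = Kw/Ka = 1.0e-14 / 6.3 x 10^-5 = 1.59e-10.
[OH^-] = sqrt(Kb x [C6H5COO-]) = sqrt(1.59e-10 x 0.07370) = 3.42e-6 M.
pOH = 5.47, so pH = 14.00 - 5.47 = 8.53.

8.53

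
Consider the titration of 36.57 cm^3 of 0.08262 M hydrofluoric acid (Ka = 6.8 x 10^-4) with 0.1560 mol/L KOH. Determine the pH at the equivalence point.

7.95

n(HF) = 0.08262 x 0.03657 = 0.003021 mol; V(KOH) at equivalence = 0.003021/0.1560 = 0.01937 L.
At equivalence all the acid is converted to F-; total volume = 0.03657 + 0.01937 = 0.05594 L, so [F-] = 0.003021/0.05594 = 0.05401 M.
Kb = Kw/Ka = 1.0e-14 / 6.8 x 10^-4 = 1.47e-11.
[OH^-] = sqrt(Kb x [F-]) = sqrt(1.47e-11 x 0.05401) = 8.91e-7 M.
pOH = 6.05, so pH = 14.00 - 6.05 = 7.95.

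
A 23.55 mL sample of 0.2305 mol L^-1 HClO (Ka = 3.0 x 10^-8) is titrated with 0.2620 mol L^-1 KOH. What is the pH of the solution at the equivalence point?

10.31

n(HClO) = 0.2305 x 0.02355 = 0.005428 mol; V(KOH) at equivalence = 0.005428/0.2620 = 0.02072 L.
At equivalence all the acid is converted to ClO-; total volume = 0.02355 + 0.02072 = 0.04427 L, so [ClO-] = 0.005428/0.04427 = 0.1226 M.
Kb = Kw/Ka = 1.0e-14 / 3.0 x 10^-8 = 3.33e-7.
[OH^-] = sqrt(Kb x [ClO-]) = sqrt(3.33e-7 x 0.1226) = 0.000202 M.
pOH = 3.69, so pH = 14.00 - 3.69 = 10.31.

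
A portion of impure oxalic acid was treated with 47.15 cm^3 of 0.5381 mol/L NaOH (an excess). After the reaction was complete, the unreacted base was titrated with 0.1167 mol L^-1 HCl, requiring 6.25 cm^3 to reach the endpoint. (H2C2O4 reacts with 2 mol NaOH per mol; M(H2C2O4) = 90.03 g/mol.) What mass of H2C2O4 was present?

1.11 g

Total n(NaOH) added = 0.5381 x 0.04715 = 0.02537 mol.
n(HCl) used = 0.1167 x 0.006250 = 0.0007294 mol, which equals the excess n(NaOH).
So n(NaOH) consumed by the sample = 0.02537 - 0.0007294 = 0.02464 mol.
n(H2C2O4) = 0.02464 / 2 = 0.01232 mol.
mass = 0.01232 mol x 90.03 g/mol = 1.11 g.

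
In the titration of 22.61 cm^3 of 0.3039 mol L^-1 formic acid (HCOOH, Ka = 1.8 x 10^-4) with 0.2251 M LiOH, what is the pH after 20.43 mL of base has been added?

4.05

Initial n(HCOOH) = 0.3039 x 0.02261 = 0.006871 mol.
n(LiOH) added = 0.2251 x 0.02043 = 0.004599 mol, converting that many moles of HCOOH to HCOO-.
Remaining n(HCOOH) = 0.002272 mol; n(HCOO-) = 0.004599 mol.
By Henderson-Hasselbalch, pH = pKa + log([A^-]/[HA]) = 3.74 + log(0.004599/0.002272) = 3.74 + (+0.31) = 4.05.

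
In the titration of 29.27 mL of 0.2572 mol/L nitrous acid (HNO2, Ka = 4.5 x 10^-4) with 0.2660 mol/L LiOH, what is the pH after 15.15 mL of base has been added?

Initial n(HNO2) = 0.2572 x 0.02927 = 0.007528 mol.
n(LiOH) added = 0.2660 x 0.01515 = 0.004030 mol, converting that many moles of HNO2 to NO2-.
Remaining n(HNO2) = 0.003498 mol; n(NO2-) = 0.004030 mol.
By Henderson-Hasselbalch, pH = pKa + log([A^-]/[HA]) = 3.35 + log(0.004030/0.003498) = 3.35 + (+0.06) = 3.41.

3.41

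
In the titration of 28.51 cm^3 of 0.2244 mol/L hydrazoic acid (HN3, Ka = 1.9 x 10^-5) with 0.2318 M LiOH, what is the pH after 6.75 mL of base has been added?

4.23

Initial n(HN3) = 0.2244 x 0.02851 = 0.006398 mol.
n(LiOH) added = 0.2318 x 0.006750 = 0.001565 mol, converting that many moles of HN3 to N3-.
Remaining n(HN3) = 0.004833 mol; n(N3-) = 0.001565 mol.
By Henderson-Hasselbalch, pH = pKa + log([A^-]/[HA]) = 4.72 + log(0.001565/0.004833) = 4.72 + (-0.49) = 4.23.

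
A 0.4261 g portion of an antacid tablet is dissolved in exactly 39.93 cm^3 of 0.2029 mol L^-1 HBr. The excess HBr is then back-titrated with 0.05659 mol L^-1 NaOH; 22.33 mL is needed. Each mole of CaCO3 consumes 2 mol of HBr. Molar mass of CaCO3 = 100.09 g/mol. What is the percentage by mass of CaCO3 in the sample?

80.3%

Total n(HBr) added = 0.2029 x 0.03993 = 0.008102 mol.
n(NaOH) used = 0.05659 x 0.02233 = 0.001264 mol, which equals the excess n(HBr).
So n(HBr) consumed by the sample = 0.008102 - 0.001264 = 0.006838 mol.
n(CaCO3) = 0.006838 / 2 = 0.003419 mol.
mass CaCO3 = 0.003419 x 100.09 = 0.3422 g, so %CaCO3 = 0.3422/0.4261 x 100 = 80.3%.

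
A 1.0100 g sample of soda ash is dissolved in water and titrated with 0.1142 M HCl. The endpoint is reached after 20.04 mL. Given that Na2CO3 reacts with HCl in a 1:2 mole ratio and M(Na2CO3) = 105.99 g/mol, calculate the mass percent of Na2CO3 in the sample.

12.0%

n(HCl) = 0.1142 x 0.02004 = 0.002289 mol.
n(Na2CO3) = 0.002289 / 2 = 0.001144 mol.
mass of Na2CO3 = 0.001144 x 105.99 = 0.1213 g.
% purity = 0.1213 / 1.0100 x 100 = 12.0%.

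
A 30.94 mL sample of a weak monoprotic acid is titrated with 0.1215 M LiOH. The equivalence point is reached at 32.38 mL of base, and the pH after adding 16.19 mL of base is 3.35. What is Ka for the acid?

16.19 mL is half of the equivalence volume, so this is the half-equivalence point where [HA] = [A^-].
At half-equivalence pH = pKa, so pKa = 3.35.
Ka = 10^(-3.35) = 4.5 x 10^-4.

4.5 x 10^-4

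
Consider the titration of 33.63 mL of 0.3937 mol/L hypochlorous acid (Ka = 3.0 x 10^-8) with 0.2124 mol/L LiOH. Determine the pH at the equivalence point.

n(HClO) = 0.3937 x 0.03363 = 0.01324 mol; V(LiOH) at equivalence = 0.01324/0.2124 = 0.06234 L.
At equivalence all the acid is converted to ClO-; total volume = 0.03363 + 0.06234 = 0.09597 L, so [ClO-] = 0.01324/0.09597 = 0.1380 M.
Kb = Kw/Ka = 1.0e-14 / 3.0 x 10^-8 = 3.33e-7.
[OH^-] = sqrt(Kb x [ClO-]) = sqrt(3.33e-7 x 0.1380) = 0.000214 M.
pOH = 3.67, so pH = 14.00 - 3.67 = 10.33.

10.33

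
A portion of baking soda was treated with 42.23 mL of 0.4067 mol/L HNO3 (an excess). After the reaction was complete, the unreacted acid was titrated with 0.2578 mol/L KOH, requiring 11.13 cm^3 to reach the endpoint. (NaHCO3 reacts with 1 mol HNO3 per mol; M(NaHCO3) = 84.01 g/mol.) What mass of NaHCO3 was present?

1.20 g

Total n(HNO3) added = 0.4067 x 0.04223 = 0.01717 mol.
n(KOH) used = 0.2578 x 0.01113 = 0.002869 mol, which equals the excess n(HNO3).
So n(HNO3) consumed by the sample = 0.01717 - 0.002869 = 0.01431 mol.
n(NaHCO3) = 0.01431 / 1 = 0.01431 mol.
mass = 0.01431 mol x 84.01 g/mol = 1.20 g.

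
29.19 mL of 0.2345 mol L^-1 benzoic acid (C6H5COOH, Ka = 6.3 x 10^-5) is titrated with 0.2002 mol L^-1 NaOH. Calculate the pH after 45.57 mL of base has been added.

12.48

n(acid) = 0.2345 x 0.02919 = 0.006845 mol; n(NaOH) added = 0.2002 x 0.04557 = 0.009123 mol.
Base is in excess by 0.009123 - 0.006845 = 0.002278 mol in a total volume of 0.07476 L.
[OH^-] = 0.002278/0.07476 = 0.03047 M, so pOH = 1.52 and pH = 14.00 - 1.52 = 12.48.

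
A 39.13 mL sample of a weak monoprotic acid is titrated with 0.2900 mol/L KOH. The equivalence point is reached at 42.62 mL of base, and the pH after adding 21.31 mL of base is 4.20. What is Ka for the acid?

6.3 x 10^-5

21.31 mL is half of the equivalence volume, so this is the half-equivalence point where [HA] = [A^-].
At half-equivalence pH = pKa, so pKa = 4.20.
Ka = 10^(-4.20) = 6.3 x 10^-5.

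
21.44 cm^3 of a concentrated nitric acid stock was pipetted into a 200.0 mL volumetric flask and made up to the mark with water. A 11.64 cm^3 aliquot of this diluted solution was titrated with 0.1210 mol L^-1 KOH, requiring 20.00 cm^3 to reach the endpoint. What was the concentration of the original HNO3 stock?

1.94 M

n(KOH) = 0.1210 x 0.02000 = 0.002420 mol.
n(HNO3) in the aliquot = 0.002420 mol.
[diluted HNO3] = 0.002420 / 0.01164 = 0.2079 M.
Dilution factor = 200.0/21.44 = 9.328, so [stock] = 0.2079 x 9.328 = 1.94 M.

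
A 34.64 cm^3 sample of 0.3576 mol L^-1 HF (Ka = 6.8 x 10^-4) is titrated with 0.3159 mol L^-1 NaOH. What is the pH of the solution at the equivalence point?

8.20

n(HF) = 0.3576 x 0.03464 = 0.01239 mol; V(NaOH) at equivalence = 0.01239/0.3159 = 0.03921 L.
At equivalence all the acid is converted to F-; total volume = 0.03464 + 0.03921 = 0.07385 L, so [F-] = 0.01239/0.07385 = 0.1677 M.
Kb = Kw/Ka = 1.0e-14 / 6.8 x 10^-4 = 1.47e-11.
[OH^-] = sqrt(Kb x [F-]) = sqrt(1.47e-11 x 0.1677) = 1.57e-6 M.
pOH = 5.80, so pH = 14.00 - 5.80 = 8.20.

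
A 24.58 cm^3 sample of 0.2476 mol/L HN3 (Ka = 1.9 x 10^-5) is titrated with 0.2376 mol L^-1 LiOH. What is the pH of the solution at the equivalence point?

8.90

n(HN3) = 0.2476 x 0.02458 = 0.006086 mol; V(LiOH) at equivalence = 0.006086/0.2376 = 0.02561 L.
At equivalence all the acid is converted to N3-; total volume = 0.02458 + 0.02561 = 0.05019 L, so [N3-] = 0.006086/0.05019 = 0.1212 M.
Kb = Kw/Ka = 1.0e-14 / 1.9 x 10^-5 = 5.26e-10.
[OH^-] = sqrt(Kb x [N3-]) = sqrt(5.26e-10 x 0.1212) = 7.99e-6 M.
pOH = 5.10, so pH = 14.00 - 5.10 = 8.90.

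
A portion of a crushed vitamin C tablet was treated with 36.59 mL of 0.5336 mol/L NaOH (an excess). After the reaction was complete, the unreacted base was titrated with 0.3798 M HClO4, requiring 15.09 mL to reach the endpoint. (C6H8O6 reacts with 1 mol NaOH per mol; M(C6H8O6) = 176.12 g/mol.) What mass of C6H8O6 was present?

2.43 g

Total n(NaOH) added = 0.5336 x 0.03659 = 0.01952 mol.
n(HClO4) used = 0.3798 x 0.01509 = 0.005731 mol, which equals the excess n(NaOH).
So n(NaOH) consumed by the sample = 0.01952 - 0.005731 = 0.01379 mol.
n(C6H8O6) = 0.01379 / 1 = 0.01379 mol.
mass = 0.01379 mol x 176.12 g/mol = 2.43 g.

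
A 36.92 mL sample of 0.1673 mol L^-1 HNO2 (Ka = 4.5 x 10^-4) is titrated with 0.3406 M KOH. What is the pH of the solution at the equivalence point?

8.20

n(HNO2) = 0.1673 x 0.03692 = 0.006177 mol; V(KOH) at equivalence = 0.006177/0.3406 = 0.01813 L.
At equivalence all the acid is converted to NO2-; total volume = 0.03692 + 0.01813 = 0.05505 L, so [NO2-] = 0.006177/0.05505 = 0.1122 M.
Kb = Kw/Ka = 1.0e-14 / 4.5 x 10^-4 = 2.22e-11.
[OH^-] = sqrt(Kb x [NO2-]) = sqrt(2.22e-11 x 0.1122) = 1.58e-6 M.
pOH = 5.80, so pH = 14.00 - 5.80 = 8.20.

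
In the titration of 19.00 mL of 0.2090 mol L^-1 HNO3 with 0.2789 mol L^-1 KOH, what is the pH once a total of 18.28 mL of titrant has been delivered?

12.48

n(acid) = 0.2090 x 0.01900 = 0.003971 mol; n(KOH) added = 0.2789 x 0.01828 = 0.005098 mol.
Base is in excess by 0.005098 - 0.003971 = 0.001127 mol in a total volume of 0.03728 L.
[OH^-] = 0.001127/0.03728 = 0.03024 M, so pOH = 1.52 and pH = 14.00 - 1.52 = 12.48.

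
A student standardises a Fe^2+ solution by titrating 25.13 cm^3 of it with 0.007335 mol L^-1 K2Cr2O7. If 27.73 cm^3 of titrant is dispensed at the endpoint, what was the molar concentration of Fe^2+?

0.0486 M

n(K2Cr2O7) = 0.007335 x 0.02773 = 0.0002034 mol.
From the balanced equation, 1 mol K2Cr2O7 reacts with 6 mol Fe^2+, so n(Fe^2+) = 0.0002034 x 6/1 = 0.001220 mol.
[Fe^2+] = 0.001220 / 0.02513 L = 0.0486 M.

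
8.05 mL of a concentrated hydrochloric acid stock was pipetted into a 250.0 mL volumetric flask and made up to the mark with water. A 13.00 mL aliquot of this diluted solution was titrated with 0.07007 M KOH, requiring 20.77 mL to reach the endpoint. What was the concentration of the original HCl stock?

n(KOH) = 0.07007 x 0.02077 = 0.001455 mol.
n(HCl) in the aliquot = 0.001455 mol.
[diluted HCl] = 0.001455 / 0.01300 = 0.1120 M.
Dilution factor = 250.0/8.050 = 31.06, so [stock] = 0.1120 x 31.06 = 3.48 M.

3.48 M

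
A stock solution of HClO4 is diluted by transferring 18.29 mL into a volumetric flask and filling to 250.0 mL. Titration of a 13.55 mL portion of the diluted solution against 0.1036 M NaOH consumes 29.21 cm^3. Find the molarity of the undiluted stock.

n(NaOH) = 0.1036 x 0.02921 = 0.003026 mol.
n(HClO4) in the aliquot = 0.003026 mol.
[diluted HClO4] = 0.003026 / 0.01355 = 0.2233 M.
Dilution factor = 250.0/18.29 = 13.67, so [stock] = 0.2233 x 13.67 = 3.05 M.

3.05 M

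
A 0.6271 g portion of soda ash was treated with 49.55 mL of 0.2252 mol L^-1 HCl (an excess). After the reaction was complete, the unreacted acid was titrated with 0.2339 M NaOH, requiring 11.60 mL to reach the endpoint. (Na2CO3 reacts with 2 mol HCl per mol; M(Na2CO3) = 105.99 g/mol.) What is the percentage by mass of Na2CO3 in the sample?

71.4%

Total n(HCl) added = 0.2252 x 0.04955 = 0.01116 mol.
n(NaOH) used = 0.2339 x 0.01160 = 0.002713 mol, which equals the excess n(HCl).
So n(HCl) consumed by the sample = 0.01116 - 0.002713 = 0.008445 mol.
n(Na2CO3) = 0.008445 / 2 = 0.004223 mol.
mass Na2CO3 = 0.004223 x 105.99 = 0.4476 g, so %Na2CO3 = 0.4476/0.6271 x 100 = 71.4%.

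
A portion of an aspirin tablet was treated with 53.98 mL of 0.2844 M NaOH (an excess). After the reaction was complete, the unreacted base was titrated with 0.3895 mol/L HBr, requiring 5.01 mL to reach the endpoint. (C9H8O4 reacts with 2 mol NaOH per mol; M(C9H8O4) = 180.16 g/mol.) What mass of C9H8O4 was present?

Total n(NaOH) added = 0.2844 x 0.05398 = 0.01535 mol.
n(HBr) used = 0.3895 x 0.005010 = 0.001951 mol, which equals the excess n(NaOH).
So n(NaOH) consumed by the sample = 0.01535 - 0.001951 = 0.01340 mol.
n(C9H8O4) = 0.01340 / 2 = 0.006700 mol.
mass = 0.006700 mol x 180.16 g/mol = 1.21 g.

1.21 g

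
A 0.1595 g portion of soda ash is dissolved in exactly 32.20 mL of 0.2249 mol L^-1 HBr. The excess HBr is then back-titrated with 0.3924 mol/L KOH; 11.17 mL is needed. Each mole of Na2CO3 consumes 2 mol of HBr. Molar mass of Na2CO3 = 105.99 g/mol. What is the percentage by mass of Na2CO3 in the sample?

Total n(HBr) added = 0.2249 x 0.03220 = 0.007242 mol.
n(KOH) used = 0.3924 x 0.01117 = 0.004383 mol, which equals the excess n(HBr).
So n(HBr) consumed by the sample = 0.007242 - 0.004383 = 0.002859 mol.
n(Na2CO3) = 0.002859 / 2 = 0.001429 mol.
mass Na2CO3 = 0.001429 x 105.99 = 0.1515 g, so %Na2CO3 = 0.1515/0.1595 x 100 = 95.0%.

95.0%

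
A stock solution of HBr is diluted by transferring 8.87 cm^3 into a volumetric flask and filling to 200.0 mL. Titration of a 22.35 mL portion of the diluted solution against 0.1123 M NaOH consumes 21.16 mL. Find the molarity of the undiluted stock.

2.40 M

n(NaOH) = 0.1123 x 0.02116 = 0.002376 mol.
n(HBr) in the aliquot = 0.002376 mol.
[diluted HBr] = 0.002376 / 0.02235 = 0.1063 M.
Dilution factor = 200.0/8.870 = 22.55, so [stock] = 0.1063 x 22.55 = 2.40 M.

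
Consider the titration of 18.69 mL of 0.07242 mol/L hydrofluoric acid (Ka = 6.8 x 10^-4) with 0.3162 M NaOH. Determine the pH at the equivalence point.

n(HF) = 0.07242 x 0.01869 = 0.001354 mol; V(NaOH) at equivalence = 0.001354/0.3162 = 0.004281 L.
At equivalence all the acid is converted to F-; total volume = 0.01869 + 0.004281 = 0.02297 L, so [F-] = 0.001354/0.02297 = 0.05892 M.
Kb = Kw/Ka = 1.0e-14 / 6.8 x 10^-4 = 1.47e-11.
[OH^-] = sqrt(Kb x [F-]) = sqrt(1.47e-11 x 0.05892) = 9.31e-7 M.
pOH = 6.03, so pH = 14.00 - 6.03 = 7.97.

7.97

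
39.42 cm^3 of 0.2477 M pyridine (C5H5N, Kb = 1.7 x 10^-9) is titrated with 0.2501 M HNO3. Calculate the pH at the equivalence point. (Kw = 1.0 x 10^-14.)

n(C5H5N) = 0.2477 x 0.03942 = 0.009764 mol; V(HNO3) at equivalence = 0.009764/0.2501 = 0.03904 L.
At equivalence the base is fully converted to C5H5NH+; total volume = 0.07846 L, so [C5H5NH+] = 0.009764/0.07846 = 0.1244 M.
Ka(C5H5NH+) = Kw/Kb = 1.0e-14 / 1.7 x 10^-9 = 5.88e-6.
[H^+] = sqrt(Ka x [C5H5NH+]) = sqrt(5.88e-6 x 0.1244) = 0.000856 M.
pH = -log(0.000856) = 3.07.

3.07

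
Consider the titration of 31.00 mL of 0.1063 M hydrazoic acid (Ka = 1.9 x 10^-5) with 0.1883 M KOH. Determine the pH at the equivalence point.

8.78

n(HN3) = 0.1063 x 0.03100 = 0.003295 mol; V(KOH) at equivalence = 0.003295/0.1883 = 0.01750 L.
At equivalence all the acid is converted to N3-; total volume = 0.03100 + 0.01750 = 0.04850 L, so [N3-] = 0.003295/0.04850 = 0.06794 M.
Kb = Kw/Ka = 1.0e-14 / 1.9 x 10^-5 = 5.26e-10.
[OH^-] = sqrt(Kb x [N3-]) = sqrt(5.26e-10 x 0.06794) = 5.98e-6 M.
pOH = 5.22, so pH = 14.00 - 5.22 = 8.78.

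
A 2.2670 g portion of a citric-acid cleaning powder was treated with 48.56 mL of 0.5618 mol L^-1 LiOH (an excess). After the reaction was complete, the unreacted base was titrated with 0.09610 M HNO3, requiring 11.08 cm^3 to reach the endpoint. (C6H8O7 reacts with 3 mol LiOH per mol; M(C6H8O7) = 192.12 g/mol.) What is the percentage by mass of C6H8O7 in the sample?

Total n(LiOH) added = 0.5618 x 0.04856 = 0.02728 mol.
n(HNO3) used = 0.09610 x 0.01108 = 0.001065 mol, which equals the excess n(LiOH).
So n(LiOH) consumed by the sample = 0.02728 - 0.001065 = 0.02622 mol.
n(C6H8O7) = 0.02622 / 3 = 0.008739 mol.
mass C6H8O7 = 0.008739 x 192.12 = 1.679 g, so %C6H8O7 = 1.679/2.2670 x 100 = 74.1%.

74.1%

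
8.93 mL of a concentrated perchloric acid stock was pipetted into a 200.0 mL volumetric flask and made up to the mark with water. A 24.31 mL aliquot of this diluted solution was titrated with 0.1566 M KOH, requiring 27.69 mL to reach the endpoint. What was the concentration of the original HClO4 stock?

3.99 M

n(KOH) = 0.1566 x 0.02769 = 0.004336 mol.
n(HClO4) in the aliquot = 0.004336 mol.
[diluted HClO4] = 0.004336 / 0.02431 = 0.1784 M.
Dilution factor = 200.0/8.930 = 22.40, so [stock] = 0.1784 x 22.40 = 3.99 M.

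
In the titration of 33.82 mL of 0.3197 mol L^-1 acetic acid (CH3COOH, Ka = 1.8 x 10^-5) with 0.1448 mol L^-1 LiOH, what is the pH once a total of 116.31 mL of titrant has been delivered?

n(acid) = 0.3197 x 0.03382 = 0.01081 mol; n(LiOH) added = 0.1448 x 0.1163 = 0.01684 mol.
Base is in excess by 0.01684 - 0.01081 = 0.006029 mol in a total volume of 0.1501 L.
[OH^-] = 0.006029/0.1501 = 0.04016 M, so pOH = 1.40 and pH = 14.00 - 1.40 = 12.60.

12.60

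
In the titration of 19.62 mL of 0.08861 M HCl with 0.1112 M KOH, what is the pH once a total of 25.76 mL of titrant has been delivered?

12.39

n(acid) = 0.08861 x 0.01962 = 0.001739 mol; n(KOH) added = 0.1112 x 0.02576 = 0.002865 mol.
Base is in excess by 0.002865 - 0.001739 = 0.001126 mol in a total volume of 0.04538 L.
[OH^-] = 0.001126/0.04538 = 0.02481 M, so pOH = 1.61 and pH = 14.00 - 1.61 = 12.39.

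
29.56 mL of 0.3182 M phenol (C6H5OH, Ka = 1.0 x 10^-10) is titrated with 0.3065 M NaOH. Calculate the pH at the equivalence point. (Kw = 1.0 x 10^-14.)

11.60

n(C6H5OH) = 0.3182 x 0.02956 = 0.009406 mol; V(NaOH) at equivalence = 0.009406/0.3065 = 0.03069 L.
At equivalence all the acid is converted to C6H5O-; total volume = 0.02956 + 0.03069 = 0.06025 L, so [C6H5O-] = 0.009406/0.06025 = 0.1561 M.
Kb = Kw/Ka = 1.0e-14 / 1.0 x 10^-10 = 0.000100.
[OH^-] = sqrt(Kb x [C6H5O-]) = sqrt(0.000100 x 0.1561) = 0.00395 M.
pOH = 2.40, so pH = 14.00 - 2.40 = 11.60.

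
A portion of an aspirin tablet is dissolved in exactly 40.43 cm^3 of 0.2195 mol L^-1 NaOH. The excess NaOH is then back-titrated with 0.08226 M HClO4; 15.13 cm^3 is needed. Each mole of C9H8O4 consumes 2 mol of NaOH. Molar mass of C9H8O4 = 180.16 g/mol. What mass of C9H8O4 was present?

Total n(NaOH) added = 0.2195 x 0.04043 = 0.008874 mol.
n(HClO4) used = 0.08226 x 0.01513 = 0.001245 mol, which equals the excess n(NaOH).
So n(NaOH) consumed by the sample = 0.008874 - 0.001245 = 0.007630 mol.
n(C9H8O4) = 0.007630 / 2 = 0.003815 mol.
mass = 0.003815 mol x 180.16 g/mol = 0.687 g.

0.687 g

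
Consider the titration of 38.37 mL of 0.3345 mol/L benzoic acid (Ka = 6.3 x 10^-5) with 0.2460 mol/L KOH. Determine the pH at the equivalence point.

8.68

n(C6H5COOH) = 0.3345 x 0.03837 = 0.01283 mol; V(KOH) at equivalence = 0.01283/0.2460 = 0.05217 L.
At equivalence all the acid is converted to C6H5COO-; total volume = 0.03837 + 0.05217 = 0.09054 L, so [C6H5COO-] = 0.01283/0.09054 = 0.1418 M.
Kb = Kw/Ka = 1.0e-14 / 6.3 x 10^-5 = 1.59e-10.
[OH^-] = sqrt(Kb x [C6H5COO-]) = sqrt(1.59e-10 x 0.1418) = 4.74e-6 M.
pOH = 5.32, so pH = 14.00 - 5.32 = 8.68.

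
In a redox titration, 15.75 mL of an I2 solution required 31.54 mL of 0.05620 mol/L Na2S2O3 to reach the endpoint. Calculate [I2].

n(Na2S2O3) = 0.05620 x 0.03154 = 0.001773 mol.
From the balanced equation, 2 mol Na2S2O3 reacts with 1 mol I2, so n(I2) = 0.001773 x 1/2 = 0.0008863 mol.
[I2] = 0.0008863 / 0.01575 L = 0.0563 M.

0.0563 M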